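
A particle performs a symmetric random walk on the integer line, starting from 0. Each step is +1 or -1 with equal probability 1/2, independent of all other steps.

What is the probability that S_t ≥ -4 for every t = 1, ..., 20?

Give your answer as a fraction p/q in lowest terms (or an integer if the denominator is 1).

Answer: 96577/131072

Derivation:
Let f(t,s) = #length-t paths at position s with S_1..S_t all ≥ -4.
f(t,s) = f(t-1,s-1) + f(t-1,s+1) for s ≥ -4; f(t,s) = 0 for s < -4.
t=0: f(0,0)=1
t=1: f(1,-1)=1 f(1,1)=1
t=2: f(2,-2)=1 f(2,0)=2 f(2,2)=1
t=3: f(3,-3)=1 f(3,-1)=3 f(3,1)=3 f(3,3)=1
t=4: f(4,-4)=1 f(4,-2)=4 f(4,0)=6 f(4,2)=4 f(4,4)=1
t=5: f(5,-3)=5 f(5,-1)=10 f(5,1)=10 f(5,3)=5 f(5,5)=1
t=6: f(6,-4)=5 f(6,-2)=15 f(6,0)=20 f(6,2)=15 f(6,4)=6 f(6,6)=1
t=7: f(7,-3)=20 f(7,-1)=35 f(7,1)=35 f(7,3)=21 f(7,5)=7 f(7,7)=1
t=8: f(8,-4)=20 f(8,-2)=55 f(8,0)=70 f(8,2)=56 f(8,4)=28 f(8,6)=8 f(8,8)=1
t=9: f(9,-3)=75 f(9,-1)=125 f(9,1)=126 f(9,3)=84 f(9,5)=36 f(9,7)=9 f(9,9)=1
t=10: f(10,-4)=75 f(10,-2)=200 f(10,0)=251 f(10,2)=210 f(10,4)=120 f(10,6)=45 f(10,8)=10 f(10,10)=1
t=11: f(11,-3)=275 f(11,-1)=451 f(11,1)=461 f(11,3)=330 f(11,5)=165 f(11,7)=55 f(11,9)=11 f(11,11)=1
t=12: f(12,-4)=275 f(12,-2)=726 f(12,0)=912 f(12,2)=791 f(12,4)=495 f(12,6)=220 f(12,8)=66 f(12,10)=12 f(12,12)=1
t=13: f(13,-3)=1001 f(13,-1)=1638 f(13,1)=1703 f(13,3)=1286 f(13,5)=715 f(13,7)=286 f(13,9)=78 f(13,11)=13 f(13,13)=1
t=14: f(14,-4)=1001 f(14,-2)=2639 f(14,0)=3341 f(14,2)=2989 f(14,4)=2001 f(14,6)=1001 f(14,8)=364 f(14,10)=91 f(14,12)=14 f(14,14)=1
t=15: f(15,-3)=3640 f(15,-1)=5980 f(15,1)=6330 f(15,3)=4990 f(15,5)=3002 f(15,7)=1365 f(15,9)=455 f(15,11)=105 f(15,13)=15 f(15,15)=1
t=16: f(16,-4)=3640 f(16,-2)=9620 f(16,0)=12310 f(16,2)=11320 f(16,4)=7992 f(16,6)=4367 f(16,8)=1820 f(16,10)=560 f(16,12)=120 f(16,14)=16 f(16,16)=1
t=17: f(17,-3)=13260 f(17,-1)=21930 f(17,1)=23630 f(17,3)=19312 f(17,5)=12359 f(17,7)=6187 f(17,9)=2380 f(17,11)=680 f(17,13)=136 f(17,15)=17 f(17,17)=1
t=18: f(18,-4)=13260 f(18,-2)=35190 f(18,0)=45560 f(18,2)=42942 f(18,4)=31671 f(18,6)=18546 f(18,8)=8567 f(18,10)=3060 f(18,12)=816 f(18,14)=153 f(18,16)=18 f(18,18)=1
t=19: f(19,-3)=48450 f(19,-1)=80750 f(19,1)=88502 f(19,3)=74613 f(19,5)=50217 f(19,7)=27113 f(19,9)=11627 f(19,11)=3876 f(19,13)=969 f(19,15)=171 f(19,17)=19 f(19,19)=1
t=20: f(20,-4)=48450 f(20,-2)=129200 f(20,0)=169252 f(20,2)=163115 f(20,4)=124830 f(20,6)=77330 f(20,8)=38740 f(20,10)=15503 f(20,12)=4845 f(20,14)=1140 f(20,16)=190 f(20,18)=20 f(20,20)=1
Σ_s f(20,s) = 772616
P = 772616/1048576 = 96577/131072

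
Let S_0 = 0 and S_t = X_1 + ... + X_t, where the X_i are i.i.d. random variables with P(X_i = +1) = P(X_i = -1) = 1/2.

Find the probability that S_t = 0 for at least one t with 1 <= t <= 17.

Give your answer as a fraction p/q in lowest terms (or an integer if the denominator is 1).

Count via complement. Let g(t,s) = #length-t paths at position s with S_1..S_t all ≠ 0.
g(t,s) = g(t-1,s-1) + g(t-1,s+1) for s ≠ 0; g(t,0) = 0.
t=0: g(0,0)=1
t=1: g(1,-1)=1 g(1,1)=1
t=2: g(2,-2)=1 g(2,2)=1
t=3: g(3,-3)=1 g(3,-1)=1 g(3,1)=1 g(3,3)=1
t=4: g(4,-4)=1 g(4,-2)=2 g(4,2)=2 g(4,4)=1
t=5: g(5,-5)=1 g(5,-3)=3 g(5,-1)=2 g(5,1)=2 g(5,3)=3 g(5,5)=1
t=6: g(6,-6)=1 g(6,-4)=4 g(6,-2)=5 g(6,2)=5 g(6,4)=4 g(6,6)=1
t=7: g(7,-7)=1 g(7,-5)=5 g(7,-3)=9 g(7,-1)=5 g(7,1)=5 g(7,3)=9 g(7,5)=5 g(7,7)=1
t=8: g(8,-8)=1 g(8,-6)=6 g(8,-4)=14 g(8,-2)=14 g(8,2)=14 g(8,4)=14 g(8,6)=6 g(8,8)=1
t=9: g(9,-9)=1 g(9,-7)=7 g(9,-5)=20 g(9,-3)=28 g(9,-1)=14 g(9,1)=14 g(9,3)=28 g(9,5)=20 g(9,7)=7 g(9,9)=1
t=10: g(10,-10)=1 g(10,-8)=8 g(10,-6)=27 g(10,-4)=48 g(10,-2)=42 g(10,2)=42 g(10,4)=48 g(10,6)=27 g(10,8)=8 g(10,10)=1
t=11: g(11,-11)=1 g(11,-9)=9 g(11,-7)=35 g(11,-5)=75 g(11,-3)=90 g(11,-1)=42 g(11,1)=42 g(11,3)=90 g(11,5)=75 g(11,7)=35 g(11,9)=9 g(11,11)=1
t=12: g(12,-12)=1 g(12,-10)=10 g(12,-8)=44 g(12,-6)=110 g(12,-4)=165 g(12,-2)=132 g(12,2)=132 g(12,4)=165 g(12,6)=110 g(12,8)=44 g(12,10)=10 g(12,12)=1
t=13: g(13,-13)=1 g(13,-11)=11 g(13,-9)=54 g(13,-7)=154 g(13,-5)=275 g(13,-3)=297 g(13,-1)=132 g(13,1)=132 g(13,3)=297 g(13,5)=275 g(13,7)=154 g(13,9)=54 g(13,11)=11 g(13,13)=1
t=14: g(14,-14)=1 g(14,-12)=12 g(14,-10)=65 g(14,-8)=208 g(14,-6)=429 g(14,-4)=572 g(14,-2)=429 g(14,2)=429 g(14,4)=572 g(14,6)=429 g(14,8)=208 g(14,10)=65 g(14,12)=12 g(14,14)=1
t=15: g(15,-15)=1 g(15,-13)=13 g(15,-11)=77 g(15,-9)=273 g(15,-7)=637 g(15,-5)=1001 g(15,-3)=1001 g(15,-1)=429 g(15,1)=429 g(15,3)=1001 g(15,5)=1001 g(15,7)=637 g(15,9)=273 g(15,11)=77 g(15,13)=13 g(15,15)=1
t=16: g(16,-16)=1 g(16,-14)=14 g(16,-12)=90 g(16,-10)=350 g(16,-8)=910 g(16,-6)=1638 g(16,-4)=2002 g(16,-2)=1430 g(16,2)=1430 g(16,4)=2002 g(16,6)=1638 g(16,8)=910 g(16,10)=350 g(16,12)=90 g(16,14)=14 g(16,16)=1
t=17: g(17,-17)=1 g(17,-15)=15 g(17,-13)=104 g(17,-11)=440 g(17,-9)=1260 g(17,-7)=2548 g(17,-5)=3640 g(17,-3)=3432 g(17,-1)=1430 g(17,1)=1430 g(17,3)=3432 g(17,5)=3640 g(17,7)=2548 g(17,9)=1260 g(17,11)=440 g(17,13)=104 g(17,15)=15 g(17,17)=1
Paths never hitting 0: Σ_s g(17,s) = 25740
Paths hitting 0: 2^17 - 25740 = 105332
P = 105332/131072 = 26333/32768

Answer: 26333/32768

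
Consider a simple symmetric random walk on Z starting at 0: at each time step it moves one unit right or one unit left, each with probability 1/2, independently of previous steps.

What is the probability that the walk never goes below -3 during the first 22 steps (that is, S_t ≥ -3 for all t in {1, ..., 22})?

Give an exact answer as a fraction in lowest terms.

Let f(t,s) = #length-t paths at position s with S_1..S_t all ≥ -3.
f(t,s) = f(t-1,s-1) + f(t-1,s+1) for s ≥ -3; f(t,s) = 0 for s < -3.
t=0: f(0,0)=1
t=1: f(1,-1)=1 f(1,1)=1
t=2: f(2,-2)=1 f(2,0)=2 f(2,2)=1
t=3: f(3,-3)=1 f(3,-1)=3 f(3,1)=3 f(3,3)=1
t=4: f(4,-2)=4 f(4,0)=6 f(4,2)=4 f(4,4)=1
t=5: f(5,-3)=4 f(5,-1)=10 f(5,1)=10 f(5,3)=5 f(5,5)=1
t=6: f(6,-2)=14 f(6,0)=20 f(6,2)=15 f(6,4)=6 f(6,6)=1
t=7: f(7,-3)=14 f(7,-1)=34 f(7,1)=35 f(7,3)=21 f(7,5)=7 f(7,7)=1
t=8: f(8,-2)=48 f(8,0)=69 f(8,2)=56 f(8,4)=28 f(8,6)=8 f(8,8)=1
t=9: f(9,-3)=48 f(9,-1)=117 f(9,1)=125 f(9,3)=84 f(9,5)=36 f(9,7)=9 f(9,9)=1
t=10: f(10,-2)=165 f(10,0)=242 f(10,2)=209 f(10,4)=120 f(10,6)=45 f(10,8)=10 f(10,10)=1
t=11: f(11,-3)=165 f(11,-1)=407 f(11,1)=451 f(11,3)=329 f(11,5)=165 f(11,7)=55 f(11,9)=11 f(11,11)=1
t=12: f(12,-2)=572 f(12,0)=858 f(12,2)=780 f(12,4)=494 f(12,6)=220 f(12,8)=66 f(12,10)=12 f(12,12)=1
t=13: f(13,-3)=572 f(13,-1)=1430 f(13,1)=1638 f(13,3)=1274 f(13,5)=714 f(13,7)=286 f(13,9)=78 f(13,11)=13 f(13,13)=1
t=14: f(14,-2)=2002 f(14,0)=3068 f(14,2)=2912 f(14,4)=1988 f(14,6)=1000 f(14,8)=364 f(14,10)=91 f(14,12)=14 f(14,14)=1
t=15: f(15,-3)=2002 f(15,-1)=5070 f(15,1)=5980 f(15,3)=4900 f(15,5)=2988 f(15,7)=1364 f(15,9)=455 f(15,11)=105 f(15,13)=15 f(15,15)=1
t=16: f(16,-2)=7072 f(16,0)=11050 f(16,2)=10880 f(16,4)=7888 f(16,6)=4352 f(16,8)=1819 f(16,10)=560 f(16,12)=120 f(16,14)=16 f(16,16)=1
t=17: f(17,-3)=7072 f(17,-1)=18122 f(17,1)=21930 f(17,3)=18768 f(17,5)=12240 f(17,7)=6171 f(17,9)=2379 f(17,11)=680 f(17,13)=136 f(17,15)=17 f(17,17)=1
t=18: f(18,-2)=25194 f(18,0)=40052 f(18,2)=40698 f(18,4)=31008 f(18,6)=18411 f(18,8)=8550 f(18,10)=3059 f(18,12)=816 f(18,14)=153 f(18,16)=18 f(18,18)=1
t=19: f(19,-3)=25194 f(19,-1)=65246 f(19,1)=80750 f(19,3)=71706 f(19,5)=49419 f(19,7)=26961 f(19,9)=11609 f(19,11)=3875 f(19,13)=969 f(19,15)=171 f(19,17)=19 f(19,19)=1
t=20: f(20,-2)=90440 f(20,0)=145996 f(20,2)=152456 f(20,4)=121125 f(20,6)=76380 f(20,8)=38570 f(20,10)=15484 f(20,12)=4844 f(20,14)=1140 f(20,16)=190 f(20,18)=20 f(20,20)=1
t=21: f(21,-3)=90440 f(21,-1)=236436 f(21,1)=298452 f(21,3)=273581 f(21,5)=197505 f(21,7)=114950 f(21,9)=54054 f(21,11)=20328 f(21,13)=5984 f(21,15)=1330 f(21,17)=210 f(21,19)=21 f(21,21)=1
t=22: f(22,-2)=326876 f(22,0)=534888 f(22,2)=572033 f(22,4)=471086 f(22,6)=312455 f(22,8)=169004 f(22,10)=74382 f(22,12)=26312 f(22,14)=7314 f(22,16)=1540 f(22,18)=231 f(22,20)=22 f(22,22)=1
Σ_s f(22,s) = 2496144
P = 2496144/4194304 = 156009/262144

Answer: 156009/262144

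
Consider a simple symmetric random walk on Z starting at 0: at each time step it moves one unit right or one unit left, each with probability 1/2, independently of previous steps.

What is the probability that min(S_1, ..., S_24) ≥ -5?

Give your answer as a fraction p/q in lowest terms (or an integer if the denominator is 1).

Answer: 3231615/4194304

Derivation:
Let f(t,s) = #length-t paths at position s with S_1..S_t all ≥ -5.
f(t,s) = f(t-1,s-1) + f(t-1,s+1) for s ≥ -5; f(t,s) = 0 for s < -5.
t=0: f(0,0)=1
t=1: f(1,-1)=1 f(1,1)=1
t=2: f(2,-2)=1 f(2,0)=2 f(2,2)=1
t=3: f(3,-3)=1 f(3,-1)=3 f(3,1)=3 f(3,3)=1
t=4: f(4,-4)=1 f(4,-2)=4 f(4,0)=6 f(4,2)=4 f(4,4)=1
t=5: f(5,-5)=1 f(5,-3)=5 f(5,-1)=10 f(5,1)=10 f(5,3)=5 f(5,5)=1
t=6: f(6,-4)=6 f(6,-2)=15 f(6,0)=20 f(6,2)=15 f(6,4)=6 f(6,6)=1
t=7: f(7,-5)=6 f(7,-3)=21 f(7,-1)=35 f(7,1)=35 f(7,3)=21 f(7,5)=7 f(7,7)=1
t=8: f(8,-4)=27 f(8,-2)=56 f(8,0)=70 f(8,2)=56 f(8,4)=28 f(8,6)=8 f(8,8)=1
t=9: f(9,-5)=27 f(9,-3)=83 f(9,-1)=126 f(9,1)=126 f(9,3)=84 f(9,5)=36 f(9,7)=9 f(9,9)=1
t=10: f(10,-4)=110 f(10,-2)=209 f(10,0)=252 f(10,2)=210 f(10,4)=120 f(10,6)=45 f(10,8)=10 f(10,10)=1
t=11: f(11,-5)=110 f(11,-3)=319 f(11,-1)=461 f(11,1)=462 f(11,3)=330 f(11,5)=165 f(11,7)=55 f(11,9)=11 f(11,11)=1
t=12: f(12,-4)=429 f(12,-2)=780 f(12,0)=923 f(12,2)=792 f(12,4)=495 f(12,6)=220 f(12,8)=66 f(12,10)=12 f(12,12)=1
t=13: f(13,-5)=429 f(13,-3)=1209 f(13,-1)=1703 f(13,1)=1715 f(13,3)=1287 f(13,5)=715 f(13,7)=286 f(13,9)=78 f(13,11)=13 f(13,13)=1
t=14: f(14,-4)=1638 f(14,-2)=2912 f(14,0)=3418 f(14,2)=3002 f(14,4)=2002 f(14,6)=1001 f(14,8)=364 f(14,10)=91 f(14,12)=14 f(14,14)=1
t=15: f(15,-5)=1638 f(15,-3)=4550 f(15,-1)=6330 f(15,1)=6420 f(15,3)=5004 f(15,5)=3003 f(15,7)=1365 f(15,9)=455 f(15,11)=105 f(15,13)=15 f(15,15)=1
t=16: f(16,-4)=6188 f(16,-2)=10880 f(16,0)=12750 f(16,2)=11424 f(16,4)=8007 f(16,6)=4368 f(16,8)=1820 f(16,10)=560 f(16,12)=120 f(16,14)=16 f(16,16)=1
t=17: f(17,-5)=6188 f(17,-3)=17068 f(17,-1)=23630 f(17,1)=24174 f(17,3)=19431 f(17,5)=12375 f(17,7)=6188 f(17,9)=2380 f(17,11)=680 f(17,13)=136 f(17,15)=17 f(17,17)=1
t=18: f(18,-4)=23256 f(18,-2)=40698 f(18,0)=47804 f(18,2)=43605 f(18,4)=31806 f(18,6)=18563 f(18,8)=8568 f(18,10)=3060 f(18,12)=816 f(18,14)=153 f(18,16)=18 f(18,18)=1
t=19: f(19,-5)=23256 f(19,-3)=63954 f(19,-1)=88502 f(19,1)=91409 f(19,3)=75411 f(19,5)=50369 f(19,7)=27131 f(19,9)=11628 f(19,11)=3876 f(19,13)=969 f(19,15)=171 f(19,17)=19 f(19,19)=1
t=20: f(20,-4)=87210 f(20,-2)=152456 f(20,0)=179911 f(20,2)=166820 f(20,4)=125780 f(20,6)=77500 f(20,8)=38759 f(20,10)=15504 f(20,12)=4845 f(20,14)=1140 f(20,16)=190 f(20,18)=20 f(20,20)=1
t=21: f(21,-5)=87210 f(21,-3)=239666 f(21,-1)=332367 f(21,1)=346731 f(21,3)=292600 f(21,5)=203280 f(21,7)=116259 f(21,9)=54263 f(21,11)=20349 f(21,13)=5985 f(21,15)=1330 f(21,17)=210 f(21,19)=21 f(21,21)=1
t=22: f(22,-4)=326876 f(22,-2)=572033 f(22,0)=679098 f(22,2)=639331 f(22,4)=495880 f(22,6)=319539 f(22,8)=170522 f(22,10)=74612 f(22,12)=26334 f(22,14)=7315 f(22,16)=1540 f(22,18)=231 f(22,20)=22 f(22,22)=1
t=23: f(23,-5)=326876 f(23,-3)=898909 f(23,-1)=1251131 f(23,1)=1318429 f(23,3)=1135211 f(23,5)=815419 f(23,7)=490061 f(23,9)=245134 f(23,11)=100946 f(23,13)=33649 f(23,15)=8855 f(23,17)=1771 f(23,19)=253 f(23,21)=23 f(23,23)=1
t=24: f(24,-4)=1225785 f(24,-2)=2150040 f(24,0)=2569560 f(24,2)=2453640 f(24,4)=1950630 f(24,6)=1305480 f(24,8)=735195 f(24,10)=346080 f(24,12)=134595 f(24,14)=42504 f(24,16)=10626 f(24,18)=2024 f(24,20)=276 f(24,22)=24 f(24,24)=1
Σ_s f(24,s) = 12926460
P = 12926460/16777216 = 3231615/4194304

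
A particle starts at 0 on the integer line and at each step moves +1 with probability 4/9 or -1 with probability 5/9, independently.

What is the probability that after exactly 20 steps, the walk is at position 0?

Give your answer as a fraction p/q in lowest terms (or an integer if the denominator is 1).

Answer: 1891901440000000000/12157665459056928801

Derivation:
To be at 0 after 20 steps: need exactly 10 steps of +1 and 10 of -1.
Number of such sequences: C(20,10) = 184756
Each has probability (4/9)^10 · (5/9)^10 = 10240000000000/12157665459056928801
P = 184756 · 10240000000000/12157665459056928801 = 1891901440000000000/12157665459056928801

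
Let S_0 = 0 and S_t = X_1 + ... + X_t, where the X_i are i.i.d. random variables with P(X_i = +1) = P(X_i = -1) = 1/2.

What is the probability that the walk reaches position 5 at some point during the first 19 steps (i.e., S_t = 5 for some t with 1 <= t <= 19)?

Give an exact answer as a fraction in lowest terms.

Answer: 34495/131072

Derivation:
Count via complement. Let g(t,s) = #length-t paths at position s with S_1..S_t all ≠ 5.
g(t,s) = g(t-1,s-1) + g(t-1,s+1) for s ≠ 5; g(t,5) = 0.
t=0: g(0,0)=1
t=1: g(1,-1)=1 g(1,1)=1
t=2: g(2,-2)=1 g(2,0)=2 g(2,2)=1
t=3: g(3,-3)=1 g(3,-1)=3 g(3,1)=3 g(3,3)=1
t=4: g(4,-4)=1 g(4,-2)=4 g(4,0)=6 g(4,2)=4 g(4,4)=1
t=5: g(5,-5)=1 g(5,-3)=5 g(5,-1)=10 g(5,1)=10 g(5,3)=5
t=6: g(6,-6)=1 g(6,-4)=6 g(6,-2)=15 g(6,0)=20 g(6,2)=15 g(6,4)=5
t=7: g(7,-7)=1 g(7,-5)=7 g(7,-3)=21 g(7,-1)=35 g(7,1)=35 g(7,3)=20
t=8: g(8,-8)=1 g(8,-6)=8 g(8,-4)=28 g(8,-2)=56 g(8,0)=70 g(8,2)=55 g(8,4)=20
t=9: g(9,-9)=1 g(9,-7)=9 g(9,-5)=36 g(9,-3)=84 g(9,-1)=126 g(9,1)=125 g(9,3)=75
t=10: g(10,-10)=1 g(10,-8)=10 g(10,-6)=45 g(10,-4)=120 g(10,-2)=210 g(10,0)=251 g(10,2)=200 g(10,4)=75
t=11: g(11,-11)=1 g(11,-9)=11 g(11,-7)=55 g(11,-5)=165 g(11,-3)=330 g(11,-1)=461 g(11,1)=451 g(11,3)=275
t=12: g(12,-12)=1 g(12,-10)=12 g(12,-8)=66 g(12,-6)=220 g(12,-4)=495 g(12,-2)=791 g(12,0)=912 g(12,2)=726 g(12,4)=275
t=13: g(13,-13)=1 g(13,-11)=13 g(13,-9)=78 g(13,-7)=286 g(13,-5)=715 g(13,-3)=1286 g(13,-1)=1703 g(13,1)=1638 g(13,3)=1001
t=14: g(14,-14)=1 g(14,-12)=14 g(14,-10)=91 g(14,-8)=364 g(14,-6)=1001 g(14,-4)=2001 g(14,-2)=2989 g(14,0)=3341 g(14,2)=2639 g(14,4)=1001
t=15: g(15,-15)=1 g(15,-13)=15 g(15,-11)=105 g(15,-9)=455 g(15,-7)=1365 g(15,-5)=3002 g(15,-3)=4990 g(15,-1)=6330 g(15,1)=5980 g(15,3)=3640
t=16: g(16,-16)=1 g(16,-14)=16 g(16,-12)=120 g(16,-10)=560 g(16,-8)=1820 g(16,-6)=4367 g(16,-4)=7992 g(16,-2)=11320 g(16,0)=12310 g(16,2)=9620 g(16,4)=3640
t=17: g(17,-17)=1 g(17,-15)=17 g(17,-13)=136 g(17,-11)=680 g(17,-9)=2380 g(17,-7)=6187 g(17,-5)=12359 g(17,-3)=19312 g(17,-1)=23630 g(17,1)=21930 g(17,3)=13260
t=18: g(18,-18)=1 g(18,-16)=18 g(18,-14)=153 g(18,-12)=816 g(18,-10)=3060 g(18,-8)=8567 g(18,-6)=18546 g(18,-4)=31671 g(18,-2)=42942 g(18,0)=45560 g(18,2)=35190 g(18,4)=13260
t=19: g(19,-19)=1 g(19,-17)=19 g(19,-15)=171 g(19,-13)=969 g(19,-11)=3876 g(19,-9)=11627 g(19,-7)=27113 g(19,-5)=50217 g(19,-3)=74613 g(19,-1)=88502 g(19,1)=80750 g(19,3)=48450
Paths never hitting 5: Σ_s g(19,s) = 386308
Paths hitting 5: 2^19 - 386308 = 137980
P = 137980/524288 = 34495/131072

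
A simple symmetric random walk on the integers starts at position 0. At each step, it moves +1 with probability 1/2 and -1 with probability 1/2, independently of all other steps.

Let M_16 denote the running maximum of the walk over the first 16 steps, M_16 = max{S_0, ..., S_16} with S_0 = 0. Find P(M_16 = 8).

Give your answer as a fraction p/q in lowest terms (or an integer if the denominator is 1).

Answer: 455/16384

Derivation:
Let M_16 = max(S_0,...,S_16). Use the reflection principle: for j ≥ 1, #{paths with M_16 ≥ j} = #{S_16 ≥ j} + #{S_16 ≥ j+1}.
By reflection, #{M_16 ≥ 8} = #{S_16 ≥ 8} + #{S_16 ≥ 9} = 2517 + 697 = 3214.
#{M_16 ≥ 9} = #{S_16 ≥ 9} + #{S_16 ≥ 10} = 697 + 697 = 1394.
#{M_16 = 8} = 3214 - 1394 = 1820.
P(M_16 = 8) = 1820/65536 = 455/16384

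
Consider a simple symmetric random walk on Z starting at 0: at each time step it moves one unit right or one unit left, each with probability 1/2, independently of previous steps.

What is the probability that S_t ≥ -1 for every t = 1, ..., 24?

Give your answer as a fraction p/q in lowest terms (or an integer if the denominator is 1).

Let f(t,s) = #length-t paths at position s with S_1..S_t all ≥ -1.
f(t,s) = f(t-1,s-1) + f(t-1,s+1) for s ≥ -1; f(t,s) = 0 for s < -1.
t=0: f(0,0)=1
t=1: f(1,-1)=1 f(1,1)=1
t=2: f(2,0)=2 f(2,2)=1
t=3: f(3,-1)=2 f(3,1)=3 f(3,3)=1
t=4: f(4,0)=5 f(4,2)=4 f(4,4)=1
t=5: f(5,-1)=5 f(5,1)=9 f(5,3)=5 f(5,5)=1
t=6: f(6,0)=14 f(6,2)=14 f(6,4)=6 f(6,6)=1
t=7: f(7,-1)=14 f(7,1)=28 f(7,3)=20 f(7,5)=7 f(7,7)=1
t=8: f(8,0)=42 f(8,2)=48 f(8,4)=27 f(8,6)=8 f(8,8)=1
t=9: f(9,-1)=42 f(9,1)=90 f(9,3)=75 f(9,5)=35 f(9,7)=9 f(9,9)=1
t=10: f(10,0)=132 f(10,2)=165 f(10,4)=110 f(10,6)=44 f(10,8)=10 f(10,10)=1
t=11: f(11,-1)=132 f(11,1)=297 f(11,3)=275 f(11,5)=154 f(11,7)=54 f(11,9)=11 f(11,11)=1
t=12: f(12,0)=429 f(12,2)=572 f(12,4)=429 f(12,6)=208 f(12,8)=65 f(12,10)=12 f(12,12)=1
t=13: f(13,-1)=429 f(13,1)=1001 f(13,3)=1001 f(13,5)=637 f(13,7)=273 f(13,9)=77 f(13,11)=13 f(13,13)=1
t=14: f(14,0)=1430 f(14,2)=2002 f(14,4)=1638 f(14,6)=910 f(14,8)=350 f(14,10)=90 f(14,12)=14 f(14,14)=1
t=15: f(15,-1)=1430 f(15,1)=3432 f(15,3)=3640 f(15,5)=2548 f(15,7)=1260 f(15,9)=440 f(15,11)=104 f(15,13)=15 f(15,15)=1
t=16: f(16,0)=4862 f(16,2)=7072 f(16,4)=6188 f(16,6)=3808 f(16,8)=1700 f(16,10)=544 f(16,12)=119 f(16,14)=16 f(16,16)=1
t=17: f(17,-1)=4862 f(17,1)=11934 f(17,3)=13260 f(17,5)=9996 f(17,7)=5508 f(17,9)=2244 f(17,11)=663 f(17,13)=135 f(17,15)=17 f(17,17)=1
t=18: f(18,0)=16796 f(18,2)=25194 f(18,4)=23256 f(18,6)=15504 f(18,8)=7752 f(18,10)=2907 f(18,12)=798 f(18,14)=152 f(18,16)=18 f(18,18)=1
t=19: f(19,-1)=16796 f(19,1)=41990 f(19,3)=48450 f(19,5)=38760 f(19,7)=23256 f(19,9)=10659 f(19,11)=3705 f(19,13)=950 f(19,15)=170 f(19,17)=19 f(19,19)=1
t=20: f(20,0)=58786 f(20,2)=90440 f(20,4)=87210 f(20,6)=62016 f(20,8)=33915 f(20,10)=14364 f(20,12)=4655 f(20,14)=1120 f(20,16)=189 f(20,18)=20 f(20,20)=1
t=21: f(21,-1)=58786 f(21,1)=149226 f(21,3)=177650 f(21,5)=149226 f(21,7)=95931 f(21,9)=48279 f(21,11)=19019 f(21,13)=5775 f(21,15)=1309 f(21,17)=209 f(21,19)=21 f(21,21)=1
t=22: f(22,0)=208012 f(22,2)=326876 f(22,4)=326876 f(22,6)=245157 f(22,8)=144210 f(22,10)=67298 f(22,12)=24794 f(22,14)=7084 f(22,16)=1518 f(22,18)=230 f(22,20)=22 f(22,22)=1
t=23: f(23,-1)=208012 f(23,1)=534888 f(23,3)=653752 f(23,5)=572033 f(23,7)=389367 f(23,9)=211508 f(23,11)=92092 f(23,13)=31878 f(23,15)=8602 f(23,17)=1748 f(23,19)=252 f(23,21)=23 f(23,23)=1
t=24: f(24,0)=742900 f(24,2)=1188640 f(24,4)=1225785 f(24,6)=961400 f(24,8)=600875 f(24,10)=303600 f(24,12)=123970 f(24,14)=40480 f(24,16)=10350 f(24,18)=2000 f(24,20)=275 f(24,22)=24 f(24,24)=1
Σ_s f(24,s) = 5200300
P = 5200300/16777216 = 1300075/4194304

Answer: 1300075/4194304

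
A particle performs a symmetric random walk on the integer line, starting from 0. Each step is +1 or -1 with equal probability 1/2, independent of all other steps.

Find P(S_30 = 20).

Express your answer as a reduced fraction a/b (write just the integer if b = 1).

Answer: 71253/536870912

Derivation:
To reach position 20 after 30 steps: need 25 steps of +1 and 5 of -1.
Favorable paths: C(30,25) = 142506
Total paths: 2^30 = 1073741824
P = 142506/1073741824 = 71253/536870912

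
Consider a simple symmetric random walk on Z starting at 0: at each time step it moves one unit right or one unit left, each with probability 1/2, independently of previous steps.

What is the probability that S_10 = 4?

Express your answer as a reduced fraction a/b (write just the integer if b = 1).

Answer: 15/128

Derivation:
To reach position 4 after 10 steps: need 7 steps of +1 and 3 of -1.
Favorable paths: C(10,7) = 120
Total paths: 2^10 = 1024
P = 120/1024 = 15/128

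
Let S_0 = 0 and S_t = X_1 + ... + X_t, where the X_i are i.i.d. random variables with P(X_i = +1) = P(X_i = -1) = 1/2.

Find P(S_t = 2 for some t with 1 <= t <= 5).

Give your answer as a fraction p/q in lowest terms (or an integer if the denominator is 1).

Count via complement. Let g(t,s) = #length-t paths at position s with S_1..S_t all ≠ 2.
g(t,s) = g(t-1,s-1) + g(t-1,s+1) for s ≠ 2; g(t,2) = 0.
t=0: g(0,0)=1
t=1: g(1,-1)=1 g(1,1)=1
t=2: g(2,-2)=1 g(2,0)=2
t=3: g(3,-3)=1 g(3,-1)=3 g(3,1)=2
t=4: g(4,-4)=1 g(4,-2)=4 g(4,0)=5
t=5: g(5,-5)=1 g(5,-3)=5 g(5,-1)=9 g(5,1)=5
Paths never hitting 2: Σ_s g(5,s) = 20
Paths hitting 2: 2^5 - 20 = 12
P = 12/32 = 3/8

Answer: 3/8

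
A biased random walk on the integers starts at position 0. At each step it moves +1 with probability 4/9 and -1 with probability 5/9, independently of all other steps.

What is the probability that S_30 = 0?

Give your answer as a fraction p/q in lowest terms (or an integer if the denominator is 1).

Answer: 564765655040000000000000000/4710128697246244834921603689

Derivation:
To be at 0 after 30 steps: need exactly 15 steps of +1 and 15 of -1.
Number of such sequences: C(30,15) = 155117520
Each has probability (4/9)^15 · (5/9)^15 = 32768000000000000000/42391158275216203514294433201
P = 155117520 · 32768000000000000000/42391158275216203514294433201 = 564765655040000000000000000/4710128697246244834921603689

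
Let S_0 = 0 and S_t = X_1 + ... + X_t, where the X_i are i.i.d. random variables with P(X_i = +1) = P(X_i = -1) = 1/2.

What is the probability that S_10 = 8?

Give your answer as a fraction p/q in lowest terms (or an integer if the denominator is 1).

Answer: 5/512

Derivation:
To reach position 8 after 10 steps: need 9 steps of +1 and 1 of -1.
Favorable paths: C(10,9) = 10
Total paths: 2^10 = 1024
P = 10/1024 = 5/512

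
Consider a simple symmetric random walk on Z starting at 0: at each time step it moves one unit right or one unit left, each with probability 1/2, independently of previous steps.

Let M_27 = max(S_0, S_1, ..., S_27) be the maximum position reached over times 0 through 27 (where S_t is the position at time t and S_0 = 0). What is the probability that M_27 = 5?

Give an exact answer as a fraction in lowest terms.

Let M_27 = max(S_0,...,S_27). Use the reflection principle: for j ≥ 1, #{paths with M_27 ≥ j} = #{S_27 ≥ j} + #{S_27 ≥ j+1}.
By reflection, #{M_27 ≥ 5} = #{S_27 ≥ 5} + #{S_27 ≥ 6} = 29666704 + 16628809 = 46295513.
#{M_27 ≥ 6} = #{S_27 ≥ 6} + #{S_27 ≥ 7} = 16628809 + 16628809 = 33257618.
#{M_27 = 5} = 46295513 - 33257618 = 13037895.
P(M_27 = 5) = 13037895/134217728 = 13037895/134217728

Answer: 13037895/134217728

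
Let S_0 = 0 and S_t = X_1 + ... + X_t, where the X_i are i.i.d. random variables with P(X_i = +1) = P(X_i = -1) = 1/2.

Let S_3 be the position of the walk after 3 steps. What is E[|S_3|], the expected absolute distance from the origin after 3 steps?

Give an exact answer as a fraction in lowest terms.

S_3 takes values m ≡ 1 (mod 2) with |m| ≤ 3; P(S_3=m) = C(3,(3+m)/2)/2^3.
Total paths: 2^3 = 8
Distribution: P(S=-3)=1/8, P(S=-1)=3/8, P(S=1)=3/8, P(S=3)=1/8
E[|S_3|] = Σ_m |m|·P(S_3=m) = 12/8 = 3/2

Answer: 3/2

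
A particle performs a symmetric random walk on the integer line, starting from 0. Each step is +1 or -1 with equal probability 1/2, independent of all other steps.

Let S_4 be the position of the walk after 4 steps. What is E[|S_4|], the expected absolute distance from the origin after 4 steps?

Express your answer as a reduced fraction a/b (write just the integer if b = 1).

S_4 takes values m ≡ 0 (mod 2) with |m| ≤ 4; P(S_4=m) = C(4,(4+m)/2)/2^4.
Total paths: 2^4 = 16
Distribution: P(S=-4)=1/16, P(S=-2)=4/16, P(S=0)=6/16, P(S=2)=4/16, P(S=4)=1/16
E[|S_4|] = Σ_m |m|·P(S_4=m) = 24/16 = 3/2

Answer: 3/2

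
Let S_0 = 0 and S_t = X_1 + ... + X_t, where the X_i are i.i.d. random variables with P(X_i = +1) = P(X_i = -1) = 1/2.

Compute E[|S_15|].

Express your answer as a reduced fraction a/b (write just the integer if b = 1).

S_15 takes values m ≡ 1 (mod 2) with |m| ≤ 15; P(S_15=m) = C(15,(15+m)/2)/2^15.
Total paths: 2^15 = 32768
Distribution: P(S=-15)=1/32768, P(S=-13)=15/32768, P(S=-11)=105/32768, P(S=-9)=455/32768, P(S=-7)=1365/32768, P(S=-5)=3003/32768, P(S=-3)=5005/32768, P(S=-1)=6435/32768, P(S=1)=6435/32768, P(S=3)=5005/32768, P(S=5)=3003/32768, P(S=7)=1365/32768, P(S=9)=455/32768, P(S=11)=105/32768, P(S=13)=15/32768, P(S=15)=1/32768
E[|S_15|] = Σ_m |m|·P(S_15=m) = 102960/32768 = 6435/2048

Answer: 6435/2048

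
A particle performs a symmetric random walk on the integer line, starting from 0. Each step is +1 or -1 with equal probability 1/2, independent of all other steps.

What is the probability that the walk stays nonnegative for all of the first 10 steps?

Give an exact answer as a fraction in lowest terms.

Answer: 63/256

Derivation:
Let f(t,s) = #length-t paths at position s with S_1..S_t all ≥ 0.
f(t,s) = f(t-1,s-1) + f(t-1,s+1) for s ≥ 0; f(t,s) = 0 for s < 0.
t=0: f(0,0)=1
t=1: f(1,1)=1
t=2: f(2,0)=1 f(2,2)=1
t=3: f(3,1)=2 f(3,3)=1
t=4: f(4,0)=2 f(4,2)=3 f(4,4)=1
t=5: f(5,1)=5 f(5,3)=4 f(5,5)=1
t=6: f(6,0)=5 f(6,2)=9 f(6,4)=5 f(6,6)=1
t=7: f(7,1)=14 f(7,3)=14 f(7,5)=6 f(7,7)=1
t=8: f(8,0)=14 f(8,2)=28 f(8,4)=20 f(8,6)=7 f(8,8)=1
t=9: f(9,1)=42 f(9,3)=48 f(9,5)=27 f(9,7)=8 f(9,9)=1
t=10: f(10,0)=42 f(10,2)=90 f(10,4)=75 f(10,6)=35 f(10,8)=9 f(10,10)=1
Σ_s f(10,s) = 252
P = 252/1024 = 63/256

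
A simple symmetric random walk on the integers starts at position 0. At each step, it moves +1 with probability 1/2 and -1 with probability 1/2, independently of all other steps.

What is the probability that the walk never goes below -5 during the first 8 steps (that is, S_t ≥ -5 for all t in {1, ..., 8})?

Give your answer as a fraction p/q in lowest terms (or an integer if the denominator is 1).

Let f(t,s) = #length-t paths at position s with S_1..S_t all ≥ -5.
f(t,s) = f(t-1,s-1) + f(t-1,s+1) for s ≥ -5; f(t,s) = 0 for s < -5.
t=0: f(0,0)=1
t=1: f(1,-1)=1 f(1,1)=1
t=2: f(2,-2)=1 f(2,0)=2 f(2,2)=1
t=3: f(3,-3)=1 f(3,-1)=3 f(3,1)=3 f(3,3)=1
t=4: f(4,-4)=1 f(4,-2)=4 f(4,0)=6 f(4,2)=4 f(4,4)=1
t=5: f(5,-5)=1 f(5,-3)=5 f(5,-1)=10 f(5,1)=10 f(5,3)=5 f(5,5)=1
t=6: f(6,-4)=6 f(6,-2)=15 f(6,0)=20 f(6,2)=15 f(6,4)=6 f(6,6)=1
t=7: f(7,-5)=6 f(7,-3)=21 f(7,-1)=35 f(7,1)=35 f(7,3)=21 f(7,5)=7 f(7,7)=1
t=8: f(8,-4)=27 f(8,-2)=56 f(8,0)=70 f(8,2)=56 f(8,4)=28 f(8,6)=8 f(8,8)=1
Σ_s f(8,s) = 246
P = 246/256 = 123/128

Answer: 123/128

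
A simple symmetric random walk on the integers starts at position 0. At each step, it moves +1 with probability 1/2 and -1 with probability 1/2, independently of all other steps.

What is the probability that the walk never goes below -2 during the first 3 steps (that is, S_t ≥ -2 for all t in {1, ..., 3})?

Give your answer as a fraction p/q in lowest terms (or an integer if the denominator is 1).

Let f(t,s) = #length-t paths at position s with S_1..S_t all ≥ -2.
f(t,s) = f(t-1,s-1) + f(t-1,s+1) for s ≥ -2; f(t,s) = 0 for s < -2.
t=0: f(0,0)=1
t=1: f(1,-1)=1 f(1,1)=1
t=2: f(2,-2)=1 f(2,0)=2 f(2,2)=1
t=3: f(3,-1)=3 f(3,1)=3 f(3,3)=1
Σ_s f(3,s) = 7
P = 7/8 = 7/8

Answer: 7/8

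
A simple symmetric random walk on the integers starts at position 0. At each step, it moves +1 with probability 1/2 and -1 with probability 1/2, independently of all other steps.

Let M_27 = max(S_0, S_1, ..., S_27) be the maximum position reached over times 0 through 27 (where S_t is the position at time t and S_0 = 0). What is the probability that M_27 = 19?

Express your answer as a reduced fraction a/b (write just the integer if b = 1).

Let M_27 = max(S_0,...,S_27). Use the reflection principle: for j ≥ 1, #{paths with M_27 ≥ j} = #{S_27 ≥ j} + #{S_27 ≥ j+1}.
By reflection, #{M_27 ≥ 19} = #{S_27 ≥ 19} + #{S_27 ≥ 20} = 20854 + 3304 = 24158.
#{M_27 ≥ 20} = #{S_27 ≥ 20} + #{S_27 ≥ 21} = 3304 + 3304 = 6608.
#{M_27 = 19} = 24158 - 6608 = 17550.
P(M_27 = 19) = 17550/134217728 = 8775/67108864

Answer: 8775/67108864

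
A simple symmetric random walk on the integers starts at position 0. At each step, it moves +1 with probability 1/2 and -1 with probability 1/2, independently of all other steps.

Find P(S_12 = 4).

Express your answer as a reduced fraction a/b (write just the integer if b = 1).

To reach position 4 after 12 steps: need 8 steps of +1 and 4 of -1.
Favorable paths: C(12,8) = 495
Total paths: 2^12 = 4096
P = 495/4096 = 495/4096

Answer: 495/4096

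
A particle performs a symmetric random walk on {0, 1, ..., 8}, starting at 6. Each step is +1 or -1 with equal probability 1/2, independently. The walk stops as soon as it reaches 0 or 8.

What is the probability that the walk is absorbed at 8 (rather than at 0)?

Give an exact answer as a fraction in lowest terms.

Answer: 3/4

Derivation:
Symmetric walk (p = 1/2): the harmonic-function argument gives P(hit 8 before 0 | start at 6) = a/N.
P = 6/8 = 3/4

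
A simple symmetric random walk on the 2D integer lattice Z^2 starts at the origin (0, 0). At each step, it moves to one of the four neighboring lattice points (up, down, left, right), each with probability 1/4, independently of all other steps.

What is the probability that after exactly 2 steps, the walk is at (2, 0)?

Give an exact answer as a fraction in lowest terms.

Answer: 1/16

Derivation:
Let h be the number of horizontal steps (so 2-h are vertical). To end at (2,0) need (h+2)/2 right-steps and ((2-h)+0)/2 up-steps.
Sum over h with 2 ≤ h ≤ 2, h ≡ 0 (mod 2), 2-h ≡ 0 (mod 2):
h=2: C(2,2)·C(2,2)·C(0,0) = 1·1·1 = 1
Total favorable: 1
Total paths: 4^2 = 16
P = 1/16 = 1/16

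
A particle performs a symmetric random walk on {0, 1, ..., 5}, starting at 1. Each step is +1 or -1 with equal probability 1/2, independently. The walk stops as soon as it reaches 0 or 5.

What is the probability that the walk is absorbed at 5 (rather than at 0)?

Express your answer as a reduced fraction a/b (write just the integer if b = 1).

Answer: 1/5

Derivation:
Symmetric walk (p = 1/2): the harmonic-function argument gives P(hit 5 before 0 | start at 1) = a/N.
P = 1/5 = 1/5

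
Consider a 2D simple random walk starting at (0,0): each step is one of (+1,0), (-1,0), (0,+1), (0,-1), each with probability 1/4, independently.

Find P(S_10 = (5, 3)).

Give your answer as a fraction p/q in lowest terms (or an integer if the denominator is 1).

Answer: 525/262144

Derivation:
Let h be the number of horizontal steps (so 10-h are vertical). To end at (5,3) need (h+5)/2 right-steps and ((10-h)+3)/2 up-steps.
Sum over h with 5 ≤ h ≤ 7, h ≡ 1 (mod 2), 10-h ≡ 1 (mod 2):
h=5: C(10,5)·C(5,5)·C(5,4) = 252·1·5 = 1260
h=7: C(10,7)·C(7,6)·C(3,3) = 120·7·1 = 840
Total favorable: 2100
Total paths: 4^10 = 1048576
P = 2100/1048576 = 525/262144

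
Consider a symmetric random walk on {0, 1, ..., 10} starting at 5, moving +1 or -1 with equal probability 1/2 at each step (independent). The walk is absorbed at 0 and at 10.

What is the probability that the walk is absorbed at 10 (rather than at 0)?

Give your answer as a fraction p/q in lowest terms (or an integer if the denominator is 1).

Symmetric walk (p = 1/2): the harmonic-function argument gives P(hit 10 before 0 | start at 5) = a/N.
P = 5/10 = 1/2

Answer: 1/2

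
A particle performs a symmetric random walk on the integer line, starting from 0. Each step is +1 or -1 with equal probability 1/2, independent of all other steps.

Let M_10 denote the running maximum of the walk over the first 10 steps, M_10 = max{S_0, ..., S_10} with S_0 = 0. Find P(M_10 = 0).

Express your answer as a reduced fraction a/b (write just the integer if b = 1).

Let M_10 = max(S_0,...,S_10). Use the reflection principle: for j ≥ 1, #{paths with M_10 ≥ j} = #{S_10 ≥ j} + #{S_10 ≥ j+1}.
P(M_10 ≥ 0) = 1 since S_0 = 0, so #{M_10 ≥ 0} = 1024.
#{M_10 ≥ 1} = #{S_10 ≥ 1} + #{S_10 ≥ 2} = 386 + 386 = 772.
#{M_10 = 0} = 1024 - 772 = 252.
P(M_10 = 0) = 252/1024 = 63/256

Answer: 63/256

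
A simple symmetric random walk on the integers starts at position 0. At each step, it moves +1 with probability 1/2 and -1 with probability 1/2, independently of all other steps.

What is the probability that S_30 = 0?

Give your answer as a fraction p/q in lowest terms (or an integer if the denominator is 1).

To return to 0 after 30 steps: need exactly 15 steps of +1 and 15 of -1.
Favorable paths: C(30,15) = 155117520
Total paths: 2^30 = 1073741824
P = 155117520/1073741824 = 9694845/67108864

Answer: 9694845/67108864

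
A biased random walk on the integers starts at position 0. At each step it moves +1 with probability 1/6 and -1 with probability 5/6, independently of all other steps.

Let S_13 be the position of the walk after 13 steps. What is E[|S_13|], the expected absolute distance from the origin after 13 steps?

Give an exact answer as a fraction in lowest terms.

S_13 takes values m ≡ 1 (mod 2) with |m| ≤ 13; P(S_13=m) = C(13,(13+m)/2) · (1/6)^((13+m)/2) · (5/6)^((13-m)/2).
Distribution: P(S=-13)=1220703125/13060694016, P(S=-11)=3173828125/13060694016, P(S=-9)=634765625/2176782336, P(S=-7)=1396484375/6530347008, P(S=-5)=1396484375/13060694016, P(S=-3)=55859375/1451188224, P(S=-1)=11171875/1088391168, P(S=1)=2234375/1088391168, P(S=3)=446875/1451188224, P(S=5)=446875/13060694016, P(S=7)=17875/6530347008, P(S=9)=325/2176782336, P(S=11)=65/13060694016, P(S=13)=1/13060694016
E[|S_13|] = Σ_m |m|·P(S_13=m) = 1573270049/181398528

Answer: 1573270049/181398528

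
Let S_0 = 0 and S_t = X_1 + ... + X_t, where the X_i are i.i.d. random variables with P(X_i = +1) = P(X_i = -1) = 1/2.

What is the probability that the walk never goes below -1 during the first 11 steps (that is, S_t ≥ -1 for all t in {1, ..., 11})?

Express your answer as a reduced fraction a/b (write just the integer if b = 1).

Let f(t,s) = #length-t paths at position s with S_1..S_t all ≥ -1.
f(t,s) = f(t-1,s-1) + f(t-1,s+1) for s ≥ -1; f(t,s) = 0 for s < -1.
t=0: f(0,0)=1
t=1: f(1,-1)=1 f(1,1)=1
t=2: f(2,0)=2 f(2,2)=1
t=3: f(3,-1)=2 f(3,1)=3 f(3,3)=1
t=4: f(4,0)=5 f(4,2)=4 f(4,4)=1
t=5: f(5,-1)=5 f(5,1)=9 f(5,3)=5 f(5,5)=1
t=6: f(6,0)=14 f(6,2)=14 f(6,4)=6 f(6,6)=1
t=7: f(7,-1)=14 f(7,1)=28 f(7,3)=20 f(7,5)=7 f(7,7)=1
t=8: f(8,0)=42 f(8,2)=48 f(8,4)=27 f(8,6)=8 f(8,8)=1
t=9: f(9,-1)=42 f(9,1)=90 f(9,3)=75 f(9,5)=35 f(9,7)=9 f(9,9)=1
t=10: f(10,0)=132 f(10,2)=165 f(10,4)=110 f(10,6)=44 f(10,8)=10 f(10,10)=1
t=11: f(11,-1)=132 f(11,1)=297 f(11,3)=275 f(11,5)=154 f(11,7)=54 f(11,9)=11 f(11,11)=1
Σ_s f(11,s) = 924
P = 924/2048 = 231/512

Answer: 231/512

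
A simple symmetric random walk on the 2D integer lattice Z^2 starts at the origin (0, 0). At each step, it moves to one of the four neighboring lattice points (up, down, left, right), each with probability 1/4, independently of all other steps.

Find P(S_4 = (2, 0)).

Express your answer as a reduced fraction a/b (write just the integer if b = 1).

Let h be the number of horizontal steps (so 4-h are vertical). To end at (2,0) need (h+2)/2 right-steps and ((4-h)+0)/2 up-steps.
Sum over h with 2 ≤ h ≤ 4, h ≡ 0 (mod 2), 4-h ≡ 0 (mod 2):
h=2: C(4,2)·C(2,2)·C(2,1) = 6·1·2 = 12
h=4: C(4,4)·C(4,3)·C(0,0) = 1·4·1 = 4
Total favorable: 16
Total paths: 4^4 = 256
P = 16/256 = 1/16

Answer: 1/16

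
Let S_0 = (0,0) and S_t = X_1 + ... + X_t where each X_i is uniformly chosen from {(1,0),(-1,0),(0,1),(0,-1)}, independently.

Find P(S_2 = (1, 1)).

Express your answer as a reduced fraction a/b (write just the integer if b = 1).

Let h be the number of horizontal steps (so 2-h are vertical). To end at (1,1) need (h+1)/2 right-steps and ((2-h)+1)/2 up-steps.
Sum over h with 1 ≤ h ≤ 1, h ≡ 1 (mod 2), 2-h ≡ 1 (mod 2):
h=1: C(2,1)·C(1,1)·C(1,1) = 2·1·1 = 2
Total favorable: 2
Total paths: 4^2 = 16
P = 2/16 = 1/8

Answer: 1/8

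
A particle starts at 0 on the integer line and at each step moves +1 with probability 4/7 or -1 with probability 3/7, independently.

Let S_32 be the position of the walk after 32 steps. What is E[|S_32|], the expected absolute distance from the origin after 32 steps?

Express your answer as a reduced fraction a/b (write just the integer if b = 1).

Answer: 6483202349809757521613465888/1104427674243920646305299201

Derivation:
S_32 takes values m ≡ 0 (mod 2) with |m| ≤ 32; P(S_32=m) = C(32,(32+m)/2) · (4/7)^((32+m)/2) · (3/7)^((32-m)/2).
Distribution: P(S=-32)=1853020188851841/1104427674243920646305299201, P(S=-30)=79062194724345216/1104427674243920646305299201, P(S=-28)=1633952024303134464/1104427674243920646305299201, P(S=-26)=21786026990708459520/1104427674243920646305299201, P(S=-24)=210598260910181775360/1104427674243920646305299201, P(S=-22)=224638144970860560384/157775382034845806615042743, P(S=-20)=1347828869825163362304/157775382034845806615042743, P(S=-18)=46724734153938996559872/1104427674243920646305299201, P(S=-16)=194686392308079152332800/1104427674243920646305299201, P(S=-14)=692218283762059208294400/1104427674243920646305299201, P(S=-12)=2122802736870314905436160/1104427674243920646305299201, P(S=-10)=5660807298320839747829760/1104427674243920646305299201, P(S=-8)=1886935766106946582609920/157775382034845806615042743, P(S=-6)=3870637468937326323302400/157775382034845806615042743, P(S=-4)=49028074606539466761830400/1104427674243920646305299201, P(S=-2)=78444919370463146818928640/1104427674243920646305299201, P(S=0)=111130302441489457993482240/1104427674243920646305299201, P(S=2)=139457634436378927678095360/1104427674243920646305299201, P(S=4)=154952927151532141864550400/1104427674243920646305299201, P(S=6)=21747779249337844472217600/157775382034845806615042743, P(S=8)=18848075349426131875921920/157775382034845806615042743, P(S=10)=100523068530272703338250240/1104427674243920646305299201, P(S=12)=67015379020181802225500160/1104427674243920646305299201, P(S=14)=38849495084163363608985600/1104427674243920646305299201, P(S=16)=19424747542081681804492800/1104427674243920646305299201, P(S=18)=8287892284621517569916928/1104427674243920646305299201, P(S=20)=425020117160077824098304/157775382034845806615042743, P(S=22)=125931886565948984918016/157775382034845806615042743, P(S=24)=209886477609914974863360/1104427674243920646305299201, P(S=26)=38599811974237236756480/1104427674243920646305299201, P(S=28)=5146641596564964900864/1104427674243920646305299201, P(S=30)=442721857769029238784/1104427674243920646305299201, P(S=32)=18446744073709551616/1104427674243920646305299201
E[|S_32|] = Σ_m |m|·P(S_32=m) = 6483202349809757521613465888/1104427674243920646305299201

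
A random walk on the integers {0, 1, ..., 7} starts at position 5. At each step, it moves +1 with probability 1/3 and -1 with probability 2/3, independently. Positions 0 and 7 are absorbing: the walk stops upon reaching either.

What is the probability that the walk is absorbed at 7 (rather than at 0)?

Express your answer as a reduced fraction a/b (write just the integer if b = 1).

Biased walk: p = 1/3, q = 2/3, r = q/p = 2
Gambler's ruin: P(hit 7 before 0 | start at 5) = (1 - r^a)/(1 - r^N)
r^5 = 32; r^7 = 128
P = (1 - 32) / (1 - 128) = -31 / -127 = 31/127

Answer: 31/127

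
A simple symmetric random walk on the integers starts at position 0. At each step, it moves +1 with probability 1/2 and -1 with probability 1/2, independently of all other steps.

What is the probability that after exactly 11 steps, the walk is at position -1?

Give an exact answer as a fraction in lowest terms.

Answer: 231/1024

Derivation:
To reach position -1 after 11 steps: need 5 steps of +1 and 6 of -1.
Favorable paths: C(11,5) = 462
Total paths: 2^11 = 2048
P = 462/2048 = 231/1024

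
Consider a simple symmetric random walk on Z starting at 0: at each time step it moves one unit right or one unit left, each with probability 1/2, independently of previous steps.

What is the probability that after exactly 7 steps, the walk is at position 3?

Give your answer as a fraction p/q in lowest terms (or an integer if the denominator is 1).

To reach position 3 after 7 steps: need 5 steps of +1 and 2 of -1.
Favorable paths: C(7,5) = 21
Total paths: 2^7 = 128
P = 21/128 = 21/128

Answer: 21/128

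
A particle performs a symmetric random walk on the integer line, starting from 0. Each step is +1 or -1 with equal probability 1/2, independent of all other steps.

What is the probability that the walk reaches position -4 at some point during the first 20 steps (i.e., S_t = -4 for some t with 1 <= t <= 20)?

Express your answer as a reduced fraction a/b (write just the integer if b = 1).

Answer: 200965/524288

Derivation:
Count via complement. Let g(t,s) = #length-t paths at position s with S_1..S_t all ≠ -4.
g(t,s) = g(t-1,s-1) + g(t-1,s+1) for s ≠ -4; g(t,-4) = 0.
t=0: g(0,0)=1
t=1: g(1,-1)=1 g(1,1)=1
t=2: g(2,-2)=1 g(2,0)=2 g(2,2)=1
t=3: g(3,-3)=1 g(3,-1)=3 g(3,1)=3 g(3,3)=1
t=4: g(4,-2)=4 g(4,0)=6 g(4,2)=4 g(4,4)=1
t=5: g(5,-3)=4 g(5,-1)=10 g(5,1)=10 g(5,3)=5 g(5,5)=1
t=6: g(6,-2)=14 g(6,0)=20 g(6,2)=15 g(6,4)=6 g(6,6)=1
t=7: g(7,-3)=14 g(7,-1)=34 g(7,1)=35 g(7,3)=21 g(7,5)=7 g(7,7)=1
t=8: g(8,-2)=48 g(8,0)=69 g(8,2)=56 g(8,4)=28 g(8,6)=8 g(8,8)=1
t=9: g(9,-3)=48 g(9,-1)=117 g(9,1)=125 g(9,3)=84 g(9,5)=36 g(9,7)=9 g(9,9)=1
t=10: g(10,-2)=165 g(10,0)=242 g(10,2)=209 g(10,4)=120 g(10,6)=45 g(10,8)=10 g(10,10)=1
t=11: g(11,-3)=165 g(11,-1)=407 g(11,1)=451 g(11,3)=329 g(11,5)=165 g(11,7)=55 g(11,9)=11 g(11,11)=1
t=12: g(12,-2)=572 g(12,0)=858 g(12,2)=780 g(12,4)=494 g(12,6)=220 g(12,8)=66 g(12,10)=12 g(12,12)=1
t=13: g(13,-3)=572 g(13,-1)=1430 g(13,1)=1638 g(13,3)=1274 g(13,5)=714 g(13,7)=286 g(13,9)=78 g(13,11)=13 g(13,13)=1
t=14: g(14,-2)=2002 g(14,0)=3068 g(14,2)=2912 g(14,4)=1988 g(14,6)=1000 g(14,8)=364 g(14,10)=91 g(14,12)=14 g(14,14)=1
t=15: g(15,-3)=2002 g(15,-1)=5070 g(15,1)=5980 g(15,3)=4900 g(15,5)=2988 g(15,7)=1364 g(15,9)=455 g(15,11)=105 g(15,13)=15 g(15,15)=1
t=16: g(16,-2)=7072 g(16,0)=11050 g(16,2)=10880 g(16,4)=7888 g(16,6)=4352 g(16,8)=1819 g(16,10)=560 g(16,12)=120 g(16,14)=16 g(16,16)=1
t=17: g(17,-3)=7072 g(17,-1)=18122 g(17,1)=21930 g(17,3)=18768 g(17,5)=12240 g(17,7)=6171 g(17,9)=2379 g(17,11)=680 g(17,13)=136 g(17,15)=17 g(17,17)=1
t=18: g(18,-2)=25194 g(18,0)=40052 g(18,2)=40698 g(18,4)=31008 g(18,6)=18411 g(18,8)=8550 g(18,10)=3059 g(18,12)=816 g(18,14)=153 g(18,16)=18 g(18,18)=1
t=19: g(19,-3)=25194 g(19,-1)=65246 g(19,1)=80750 g(19,3)=71706 g(19,5)=49419 g(19,7)=26961 g(19,9)=11609 g(19,11)=3875 g(19,13)=969 g(19,15)=171 g(19,17)=19 g(19,19)=1
t=20: g(20,-2)=90440 g(20,0)=145996 g(20,2)=152456 g(20,4)=121125 g(20,6)=76380 g(20,8)=38570 g(20,10)=15484 g(20,12)=4844 g(20,14)=1140 g(20,16)=190 g(20,18)=20 g(20,20)=1
Paths never hitting -4: Σ_s g(20,s) = 646646
Paths hitting -4: 2^20 - 646646 = 401930
P = 401930/1048576 = 200965/524288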